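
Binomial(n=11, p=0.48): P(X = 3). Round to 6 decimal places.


P = C(n,k) * p^k * (1-p)^(n-k)
C(11,3) = 165
p^k = 0.48^3 = 0.110592
(1-p)^(n-k) = 0.52^8 ≈ 0.005345973
P = 165 * 0.110592 * 0.005345973 ≈ 0.097552

0.097552


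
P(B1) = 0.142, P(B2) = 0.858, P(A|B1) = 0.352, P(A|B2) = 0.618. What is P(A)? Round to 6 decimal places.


P(A) = P(A|B1)*P(B1) + P(A|B2)*P(B2)
P(A|B1)*P(B1) = 0.352 * 0.142 = 0.049984
P(A|B2)*P(B2) = 0.618 * 0.858 = 0.530244
P(A) = 0.049984 + 0.530244 = 0.580228

0.580228


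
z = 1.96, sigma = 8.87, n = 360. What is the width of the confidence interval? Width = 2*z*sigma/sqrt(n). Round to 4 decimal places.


width = 2*z*sigma/sqrt(n)
2*z*sigma = 2 * 1.96 * 8.87 = 34.7704
sqrt(360) ≈ 18.973666
width = 34.7704 / 18.973666 ≈ 1.832561

1.8326


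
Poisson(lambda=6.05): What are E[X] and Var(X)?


E[X] = Var(X) = lambda = 6.05

6.05, 6.05


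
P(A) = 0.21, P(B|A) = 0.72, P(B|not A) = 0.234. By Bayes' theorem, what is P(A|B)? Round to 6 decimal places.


P(A|B) = P(B|A)*P(A) / P(B), P(B) = P(B|A)*P(A) + P(B|not A)*P(not A)
P(B|A)*P(A) = 0.72 * 0.21 = 0.1512
P(B|not A)*P(not A) = 0.234 * 0.79 = 0.18486
P(B) = 0.1512 + 0.18486 = 0.33606
P(A|B) = 0.1512 / 0.33606 = 840/1867 ≈ 0.44991966

0.449920


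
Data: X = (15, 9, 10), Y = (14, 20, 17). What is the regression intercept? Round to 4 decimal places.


a = ybar - b*xbar, where b = sum((xi-xbar)(yi-ybar)) / sum((xi-xbar)^2)
n = 3, xbar = 34/3 ≈ 11.333333, ybar = 51/3 = 17
Sxy = sum((xi-xbar)(yi-ybar)) = -18
Sxx = sum((xi-xbar)^2) = 62/3 ≈ 20.666667
b = Sxy / Sxx = -27/31 ≈ -0.870968
a = 17 - (-0.870968) * 11.333333 = 833/31 ≈ 26.870968

26.8710


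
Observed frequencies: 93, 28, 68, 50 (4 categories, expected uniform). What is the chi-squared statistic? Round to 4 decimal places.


chi2 = sum((O-E)^2/E), E = total/4
total = 239, E = 239/4 = 59.75
(93 - 59.75)^2 / 59.75 = 1105.5625 / 59.75 = 17689/956 ≈ 18.503138
(28 - 59.75)^2 / 59.75 = 1008.0625 / 59.75 = 16129/956 ≈ 16.871339
(68 - 59.75)^2 / 59.75 = 68.0625 / 59.75 = 1089/956 ≈ 1.139121
(50 - 59.75)^2 / 59.75 = 95.0625 / 59.75 = 1521/956 ≈ 1.591004
chi2 = 9107/239 ≈ 38.104603

38.1046


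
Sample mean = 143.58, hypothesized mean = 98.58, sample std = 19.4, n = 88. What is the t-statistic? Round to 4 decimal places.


t = (xbar - mu0) / (s/sqrt(n))
xbar - mu0 = 143.58 - 98.58 = 45
sqrt(88) ≈ 9.38083152
s/sqrt(n) = 19.4 / 9.38083152 ≈ 2.06804695
t = 45 / 2.06804695 ≈ 21.759661

21.7597


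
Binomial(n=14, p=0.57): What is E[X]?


E[X] = n*p = 14 * 0.57 = 7.98

7.98


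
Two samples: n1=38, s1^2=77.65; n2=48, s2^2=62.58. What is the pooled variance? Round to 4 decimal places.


sp^2 = ((n1-1)*s1^2 + (n2-1)*s2^2)/(n1+n2-2)
(n1-1)*s1^2 = 37 * 77.65 = 2873.05
(n2-1)*s2^2 = 47 * 62.58 = 2941.26
numerator = 2873.05 + 2941.26 = 5814.31
n1+n2-2 = 84
sp^2 = 5814.31 / 84 = 581431/8400 ≈ 69.217976

69.2180


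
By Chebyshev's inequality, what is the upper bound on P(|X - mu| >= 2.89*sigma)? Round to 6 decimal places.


P <= 1/k^2
k^2 = 2.89^2 = 8.3521
1/k^2 = 1 / 8.3521 ≈ 0.11973037

0.119730


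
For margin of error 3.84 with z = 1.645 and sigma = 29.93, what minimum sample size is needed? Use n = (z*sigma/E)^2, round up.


z*sigma/E = 1.645 * 29.93 / 3.84 ≈ 12.821576
(z*sigma/E)^2 ≈ 164.392799
round up: n = 165

165


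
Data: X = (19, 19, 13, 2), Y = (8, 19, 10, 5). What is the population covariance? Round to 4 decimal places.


Cov = (1/n)*sum((xi-xbar)(yi-ybar))
n = 4, xbar = 53/4 = 13.25, ybar = 42/4 = 10.5
sum((xi-xbar)(yi-ybar)) = 96.5
Cov = 96.5 / 4 = 24.125

24.1250


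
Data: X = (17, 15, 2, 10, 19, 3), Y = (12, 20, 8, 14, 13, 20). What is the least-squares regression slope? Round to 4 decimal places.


b = sum((xi-xbar)(yi-ybar)) / sum((xi-xbar)^2)
n = 6, xbar = 66/6 = 11, ybar = 87/6 = 14.5
Sxy = sum((xi-xbar)(yi-ybar)) = 10
Sxx = sum((xi-xbar)^2) = 262
b = Sxy / Sxx = 5/131 ≈ 0.038168

0.0382


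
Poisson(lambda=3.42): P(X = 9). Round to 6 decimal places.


P = e^(-lam) * lam^k / k!
e^(-3.42) ≈ 0.03271243
lam^k = 3.42^9 ≈ 64008.102742
k! = 9! = 362880
P = 0.03271243 * 64008.102742 / 362880 ≈ 0.005770

0.005770


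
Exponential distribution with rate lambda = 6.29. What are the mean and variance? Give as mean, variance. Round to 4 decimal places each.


mean = 1/lam, var = 1/lam^2
mean = 1 / 6.29 = 100/629 ≈ 0.158983
lam^2 = 6.29^2 = 39.5641
var = 1 / 39.5641 ≈ 0.025275

0.1590, 0.0253


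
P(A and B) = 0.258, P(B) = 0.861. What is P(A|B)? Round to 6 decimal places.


P(A|B) = P(A and B) / P(B) = 0.258 / 0.861 = 86/287 ≈ 0.29965157

0.299652


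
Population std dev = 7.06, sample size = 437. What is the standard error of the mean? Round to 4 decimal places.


SE = sigma / sqrt(n)
sqrt(437) ≈ 20.904545
SE = 7.06 / 20.904545 ≈ 0.337726

0.3377


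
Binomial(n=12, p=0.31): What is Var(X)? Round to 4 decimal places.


Var = n*p*(1-p) = 12 * 0.31 * 0.69 = 2.5668

2.5668


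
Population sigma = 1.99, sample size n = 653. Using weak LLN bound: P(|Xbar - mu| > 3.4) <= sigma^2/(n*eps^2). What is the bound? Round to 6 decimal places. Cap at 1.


bound = min(1, sigma^2/(n*eps^2))
sigma^2 = 1.99^2 = 3.9601
n*eps^2 = 653 * 3.4^2 = 653 * 11.56 = 7548.68
sigma^2/(n*eps^2) = 3.9601 / 7548.68 ≈ 0.00052461

0.000525


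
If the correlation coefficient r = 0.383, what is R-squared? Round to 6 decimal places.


R^2 = r^2 = (0.383)^2 = 0.146689

0.146689


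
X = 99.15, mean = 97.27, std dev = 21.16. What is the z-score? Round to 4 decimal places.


z = (X - mu) / sigma
X - mu = 99.15 - 97.27 = 1.88
z = 1.88 / 21.16 = 47/529 ≈ 0.088847

0.0888


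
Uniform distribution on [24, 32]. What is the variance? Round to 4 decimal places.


Var = (b-a)^2 / 12
(b-a)^2 = (32 - 24)^2 = 64
Var = 64/12 ≈ 5.333333

5.3333


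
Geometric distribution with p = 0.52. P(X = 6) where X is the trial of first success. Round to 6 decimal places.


P = (1-p)^(k-1) * p
(1-p)^(k-1) = 0.48^5 ≈ 0.02548040
P = 0.02548040 * 0.52 ≈ 0.01324981

0.013250


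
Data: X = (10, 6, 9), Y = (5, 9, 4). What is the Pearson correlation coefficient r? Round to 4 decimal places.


r = sum((xi-xbar)(yi-ybar)) / sqrt(sum((xi-xbar)^2) * sum((yi-ybar)^2))
n = 3, xbar = 25/3 ≈ 8.333333, ybar = 18/3 = 6
Sxy = sum((xi-xbar)(yi-ybar)) = -10
Sxx = sum((xi-xbar)^2) = 26/3 ≈ 8.666667
Syy = sum((yi-ybar)^2) = 14
sqrt(Sxx*Syy) ≈ 11.015141
r = Sxy / sqrt(Sxx*Syy) = -10 / 11.015141 ≈ -0.907841

-0.9078


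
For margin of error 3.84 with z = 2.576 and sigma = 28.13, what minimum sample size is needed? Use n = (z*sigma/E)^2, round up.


z*sigma/E = 2.576 * 28.13 / 3.84 ≈ 18.870542
(z*sigma/E)^2 ≈ 356.097343
round up: n = 357

357


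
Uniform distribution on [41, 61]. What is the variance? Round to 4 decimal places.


Var = (b-a)^2 / 12
(b-a)^2 = (61 - 41)^2 = 400
Var = 400/12 ≈ 33.333333

33.3333


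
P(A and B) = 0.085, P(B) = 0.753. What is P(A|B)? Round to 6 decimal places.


P(A|B) = P(A and B) / P(B) = 0.085 / 0.753 = 85/753 ≈ 0.11288181

0.112882


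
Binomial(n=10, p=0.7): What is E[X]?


E[X] = n*p = 10 * 0.7 = 7

7


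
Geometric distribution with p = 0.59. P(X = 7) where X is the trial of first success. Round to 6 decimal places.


P = (1-p)^(k-1) * p
(1-p)^(k-1) = 0.41^6 ≈ 0.004750104
P = 0.004750104 * 0.59 ≈ 0.002802562

0.002803


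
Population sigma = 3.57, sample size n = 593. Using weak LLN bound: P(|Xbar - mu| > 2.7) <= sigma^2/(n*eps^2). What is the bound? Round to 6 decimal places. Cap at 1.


bound = min(1, sigma^2/(n*eps^2))
sigma^2 = 3.57^2 = 12.7449
n*eps^2 = 593 * 2.7^2 = 593 * 7.29 = 4322.97
sigma^2/(n*eps^2) = 12.7449 / 4322.97 ≈ 0.00294818

0.002948


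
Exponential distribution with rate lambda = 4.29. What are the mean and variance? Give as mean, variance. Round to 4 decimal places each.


mean = 1/lam, var = 1/lam^2
mean = 1 / 4.29 = 100/429 ≈ 0.233100
lam^2 = 4.29^2 = 18.4041
var = 1 / 18.4041 ≈ 0.054336

0.2331, 0.0543


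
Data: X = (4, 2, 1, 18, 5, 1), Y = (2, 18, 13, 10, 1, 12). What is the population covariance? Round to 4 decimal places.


Cov = (1/n)*sum((xi-xbar)(yi-ybar))
n = 6, xbar = 31/6 ≈ 5.166667, ybar = 56/6 = 28/3 ≈ 9.333333
sum((xi-xbar)(yi-ybar)) = -106/3 ≈ -35.333333
Cov = -35.333333 / 6 = -53/9 ≈ -5.888889

-5.8889


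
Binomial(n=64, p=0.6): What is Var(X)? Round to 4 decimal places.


Var = n*p*(1-p) = 64 * 0.6 * 0.4 = 15.36

15.3600


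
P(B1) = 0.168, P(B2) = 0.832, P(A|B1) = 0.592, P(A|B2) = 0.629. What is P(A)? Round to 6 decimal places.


P(A) = P(A|B1)*P(B1) + P(A|B2)*P(B2)
P(A|B1)*P(B1) = 0.592 * 0.168 = 0.099456
P(A|B2)*P(B2) = 0.629 * 0.832 = 0.523328
P(A) = 0.099456 + 0.523328 = 0.622784

0.622784


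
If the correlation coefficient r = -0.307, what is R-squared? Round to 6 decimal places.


R^2 = r^2 = (-0.307)^2 = 0.094249

0.094249


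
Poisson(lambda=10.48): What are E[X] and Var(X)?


E[X] = Var(X) = lambda = 10.48

10.48, 10.48


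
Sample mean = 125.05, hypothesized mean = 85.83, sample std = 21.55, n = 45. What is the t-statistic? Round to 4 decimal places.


t = (xbar - mu0) / (s/sqrt(n))
xbar - mu0 = 125.05 - 85.83 = 39.22
sqrt(45) ≈ 6.70820393
s/sqrt(n) = 21.55 / 6.70820393 ≈ 3.21248433
t = 39.22 / 3.21248433 ≈ 12.208620

12.2086


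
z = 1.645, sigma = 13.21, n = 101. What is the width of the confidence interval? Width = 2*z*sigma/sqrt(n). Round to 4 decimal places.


width = 2*z*sigma/sqrt(n)
2*z*sigma = 2 * 1.645 * 13.21 = 43.4609
sqrt(101) ≈ 10.049876
width = 43.4609 / 10.049876 ≈ 4.324521

4.3245


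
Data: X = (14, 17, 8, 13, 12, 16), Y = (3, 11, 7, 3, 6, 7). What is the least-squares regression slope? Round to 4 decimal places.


b = sum((xi-xbar)(yi-ybar)) / sum((xi-xbar)^2)
n = 6, xbar = 80/6 = 40/3 ≈ 13.333333, ybar = 37/6 ≈ 6.166667
Sxy = sum((xi-xbar)(yi-ybar)) = 44/3 ≈ 14.666667
Sxx = sum((xi-xbar)^2) = 154/3 ≈ 51.333333
b = Sxy / Sxx = 2/7 ≈ 0.285714

0.2857


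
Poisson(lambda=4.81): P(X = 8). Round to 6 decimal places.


P = e^(-lam) * lam^k / k!
e^(-4.81) ≈ 0.008147860
lam^k = 4.81^8 ≈ 286523.739744
k! = 8! = 40320
P = 0.008147860 * 286523.739744 / 40320 ≈ 0.057901

0.057901


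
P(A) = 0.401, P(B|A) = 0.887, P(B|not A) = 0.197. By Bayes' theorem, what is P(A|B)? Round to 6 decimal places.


P(A|B) = P(B|A)*P(A) / P(B), P(B) = P(B|A)*P(A) + P(B|not A)*P(not A)
P(B|A)*P(A) = 0.887 * 0.401 = 0.355687
P(B|not A)*P(not A) = 0.197 * 0.599 = 0.118003
P(B) = 0.355687 + 0.118003 = 0.47369
P(A|B) = 0.355687 / 0.47369 ≈ 0.75088560

0.750886


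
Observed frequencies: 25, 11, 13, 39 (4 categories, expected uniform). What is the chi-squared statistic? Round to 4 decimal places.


chi2 = sum((O-E)^2/E), E = total/4
total = 88, E = 88/4 = 22
(25 - 22)^2 / 22 = 9 / 22 = 9/22 ≈ 0.409091
(11 - 22)^2 / 22 = 121 / 22 = 5.5
(13 - 22)^2 / 22 = 81 / 22 = 81/22 ≈ 3.681818
(39 - 22)^2 / 22 = 289 / 22 = 289/22 ≈ 13.136364
chi2 = 250/11 ≈ 22.727273

22.7273


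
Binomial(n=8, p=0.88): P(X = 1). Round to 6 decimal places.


P = C(n,k) * p^k * (1-p)^(n-k)
C(8,1) = 8
p^k = 0.88^1 = 0.88
(1-p)^(n-k) = 0.12^7 ≈ 0.0000003583181
P = 8 * 0.88 * 0.0000003583181 ≈ 0.000003

0.000003


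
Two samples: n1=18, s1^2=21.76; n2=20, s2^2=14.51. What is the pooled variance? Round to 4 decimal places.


sp^2 = ((n1-1)*s1^2 + (n2-1)*s2^2)/(n1+n2-2)
(n1-1)*s1^2 = 17 * 21.76 = 369.92
(n2-1)*s2^2 = 19 * 14.51 = 275.69
numerator = 369.92 + 275.69 = 645.61
n1+n2-2 = 36
sp^2 = 645.61 / 36 = 64561/3600 ≈ 17.933611

17.9336


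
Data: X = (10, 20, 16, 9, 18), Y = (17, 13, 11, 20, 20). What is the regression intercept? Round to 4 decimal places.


a = ybar - b*xbar, where b = sum((xi-xbar)(yi-ybar)) / sum((xi-xbar)^2)
n = 5, xbar = 73/5 = 14.6, ybar = 81/5 = 16.2
Sxy = sum((xi-xbar)(yi-ybar)) = -36.6
Sxx = sum((xi-xbar)^2) = 95.2
b = Sxy / Sxx = -183/476 ≈ -0.384454
a = 16.2 - (-0.384454) * 14.6 = 10383/476 ≈ 21.813025

21.8130


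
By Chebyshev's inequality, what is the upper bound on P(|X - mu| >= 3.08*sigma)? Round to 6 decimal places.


P <= 1/k^2
k^2 = 3.08^2 = 9.4864
1/k^2 = 1 / 9.4864 = 625/5929 ≈ 0.10541407

0.105414


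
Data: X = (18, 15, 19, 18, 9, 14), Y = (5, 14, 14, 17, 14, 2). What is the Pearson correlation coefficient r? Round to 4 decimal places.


r = sum((xi-xbar)(yi-ybar)) / sqrt(sum((xi-xbar)^2) * sum((yi-ybar)^2))
n = 6, xbar = 93/6 = 15.5, ybar = 66/6 = 11
Sxy = sum((xi-xbar)(yi-ybar)) = 3
Sxx = sum((xi-xbar)^2) = 69.5
Syy = sum((yi-ybar)^2) = 180
sqrt(Sxx*Syy) ≈ 111.848111
r = Sxy / sqrt(Sxx*Syy) = 3 / 111.848111 ≈ 0.026822

0.0268


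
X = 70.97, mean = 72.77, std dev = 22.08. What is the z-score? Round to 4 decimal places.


z = (X - mu) / sigma
X - mu = 70.97 - 72.77 = -1.8
z = -1.8 / 22.08 = -15/184 ≈ -0.081522

-0.0815


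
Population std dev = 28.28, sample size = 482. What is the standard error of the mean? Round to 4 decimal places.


SE = sigma / sqrt(n)
sqrt(482) ≈ 21.954498
SE = 28.28 / 21.954498 ≈ 1.288119

1.2881


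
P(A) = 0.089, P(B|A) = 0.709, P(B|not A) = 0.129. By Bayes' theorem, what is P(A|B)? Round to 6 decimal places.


P(A|B) = P(B|A)*P(A) / P(B), P(B) = P(B|A)*P(A) + P(B|not A)*P(not A)
P(B|A)*P(A) = 0.709 * 0.089 = 0.063101
P(B|not A)*P(not A) = 0.129 * 0.911 = 0.117519
P(B) = 0.063101 + 0.117519 = 0.18062
P(A|B) = 0.063101 / 0.18062 ≈ 0.34935777

0.349358


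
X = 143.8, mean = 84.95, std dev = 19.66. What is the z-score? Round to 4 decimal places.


z = (X - mu) / sigma
X - mu = 143.8 - 84.95 = 58.85
z = 58.85 / 19.66 = 5885/1966 ≈ 2.993388

2.9934


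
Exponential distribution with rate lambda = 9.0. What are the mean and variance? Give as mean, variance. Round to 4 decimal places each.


mean = 1/lam, var = 1/lam^2
mean = 1 / 9.0 = 1/9 ≈ 0.111111
lam^2 = 9.0^2 = 81
var = 1 / 81 = 1/81 ≈ 0.012346

0.1111, 0.0123


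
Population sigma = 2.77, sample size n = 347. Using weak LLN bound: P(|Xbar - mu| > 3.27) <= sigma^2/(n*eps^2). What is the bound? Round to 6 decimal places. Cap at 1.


bound = min(1, sigma^2/(n*eps^2))
sigma^2 = 2.77^2 = 7.6729
n*eps^2 = 347 * 3.27^2 = 347 * 10.6929 = 3710.4363
sigma^2/(n*eps^2) = 7.6729 / 3710.4363 ≈ 0.00206792

0.002068


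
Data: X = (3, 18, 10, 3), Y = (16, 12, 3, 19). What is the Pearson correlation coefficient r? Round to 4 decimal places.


r = sum((xi-xbar)(yi-ybar)) / sqrt(sum((xi-xbar)^2) * sum((yi-ybar)^2))
n = 4, xbar = 34/4 = 8.5, ybar = 50/4 = 12.5
Sxy = sum((xi-xbar)(yi-ybar)) = -74
Sxx = sum((xi-xbar)^2) = 153
Syy = sum((yi-ybar)^2) = 145
sqrt(Sxx*Syy) ≈ 148.946299
r = Sxy / sqrt(Sxx*Syy) = -74 / 148.946299 ≈ -0.496823

-0.4968


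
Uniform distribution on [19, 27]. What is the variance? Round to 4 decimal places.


Var = (b-a)^2 / 12
(b-a)^2 = (27 - 19)^2 = 64
Var = 64/12 ≈ 5.333333

5.3333


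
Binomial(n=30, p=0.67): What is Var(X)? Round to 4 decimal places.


Var = n*p*(1-p) = 30 * 0.67 * 0.33 = 6.633

6.6330


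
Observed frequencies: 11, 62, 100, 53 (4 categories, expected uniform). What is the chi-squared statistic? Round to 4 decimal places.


chi2 = sum((O-E)^2/E), E = total/4
total = 226, E = 226/4 = 56.5
(11 - 56.5)^2 / 56.5 = 2070.25 / 56.5 = 8281/226 ≈ 36.641593
(62 - 56.5)^2 / 56.5 = 30.25 / 56.5 = 121/226 ≈ 0.535398
(100 - 56.5)^2 / 56.5 = 1892.25 / 56.5 = 7569/226 ≈ 33.491150
(53 - 56.5)^2 / 56.5 = 12.25 / 56.5 = 49/226 ≈ 0.216814
chi2 = 8010/113 ≈ 70.884956

70.8850


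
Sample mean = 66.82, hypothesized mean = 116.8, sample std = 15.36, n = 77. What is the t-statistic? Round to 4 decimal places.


t = (xbar - mu0) / (s/sqrt(n))
xbar - mu0 = 66.82 - 116.8 = -49.98
sqrt(77) ≈ 8.77496439
s/sqrt(n) = 15.36 / 8.77496439 ≈ 1.75043445
t = -49.98 / 1.75043445 ≈ -28.552911

-28.5529


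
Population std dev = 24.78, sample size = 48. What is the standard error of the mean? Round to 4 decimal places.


SE = sigma / sqrt(n)
sqrt(48) ≈ 6.928203
SE = 24.78 / 6.928203 ≈ 3.576685

3.5767


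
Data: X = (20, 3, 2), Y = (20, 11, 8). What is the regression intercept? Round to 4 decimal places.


a = ybar - b*xbar, where b = sum((xi-xbar)(yi-ybar)) / sum((xi-xbar)^2)
n = 3, xbar = 25/3 ≈ 8.333333, ybar = 39/3 = 13
Sxy = sum((xi-xbar)(yi-ybar)) = 124
Sxx = sum((xi-xbar)^2) = 614/3 ≈ 204.666667
b = Sxy / Sxx = 186/307 ≈ 0.605863
a = 13 - 0.605863 * 8.333333 = 2441/307 ≈ 7.951140

7.9511


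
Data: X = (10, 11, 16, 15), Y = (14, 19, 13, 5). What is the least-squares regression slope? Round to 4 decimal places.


b = sum((xi-xbar)(yi-ybar)) / sum((xi-xbar)^2)
n = 4, xbar = 52/4 = 13, ybar = 51/4 = 12.75
Sxy = sum((xi-xbar)(yi-ybar)) = -31
Sxx = sum((xi-xbar)^2) = 26
b = Sxy / Sxx = -31/26 ≈ -1.192308

-1.1923


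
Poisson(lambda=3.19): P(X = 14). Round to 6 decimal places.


P = e^(-lam) * lam^k / k!
e^(-3.19) ≈ 0.04117187
lam^k = 3.19^14 ≈ 11299768.933996
k! = 14! = 87178291200
P = 0.04117187 * 11299768.933996 / 87178291200 ≈ 0.000005

0.000005


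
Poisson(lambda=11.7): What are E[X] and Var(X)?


E[X] = Var(X) = lambda = 11.7

11.7, 11.7


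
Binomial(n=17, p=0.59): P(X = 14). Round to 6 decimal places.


P = C(n,k) * p^k * (1-p)^(n-k)
C(17,14) = 680
p^k = 0.59^14 ≈ 0.0006193386
(1-p)^(n-k) = 0.41^3 = 0.068921
P = 680 * 0.0006193386 * 0.068921 ≈ 0.029026

0.029026


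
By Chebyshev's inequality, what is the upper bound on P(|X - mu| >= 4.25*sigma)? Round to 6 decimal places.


P <= 1/k^2
k^2 = 4.25^2 = 18.0625
1/k^2 = 1 / 18.0625 = 16/289 ≈ 0.05536332

0.055363


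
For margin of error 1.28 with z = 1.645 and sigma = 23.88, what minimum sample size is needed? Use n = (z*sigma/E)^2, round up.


z*sigma/E = 1.645 * 23.88 / 1.28 = 196413/6400 ≈ 30.689531
(z*sigma/E)^2 ≈ 941.847328
round up: n = 942

942


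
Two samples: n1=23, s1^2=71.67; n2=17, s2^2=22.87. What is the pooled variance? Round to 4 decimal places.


sp^2 = ((n1-1)*s1^2 + (n2-1)*s2^2)/(n1+n2-2)
(n1-1)*s1^2 = 22 * 71.67 = 1576.74
(n2-1)*s2^2 = 16 * 22.87 = 365.92
numerator = 1576.74 + 365.92 = 1942.66
n1+n2-2 = 38
sp^2 = 1942.66 / 38 = 97133/1900 ≈ 51.122632

51.1226


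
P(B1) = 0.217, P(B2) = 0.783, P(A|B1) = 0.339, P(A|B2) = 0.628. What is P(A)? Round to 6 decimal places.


P(A) = P(A|B1)*P(B1) + P(A|B2)*P(B2)
P(A|B1)*P(B1) = 0.339 * 0.217 = 0.073563
P(A|B2)*P(B2) = 0.628 * 0.783 = 0.491724
P(A) = 0.073563 + 0.491724 = 0.565287

0.565287


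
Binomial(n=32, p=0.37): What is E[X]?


E[X] = n*p = 32 * 0.37 = 11.84

11.84


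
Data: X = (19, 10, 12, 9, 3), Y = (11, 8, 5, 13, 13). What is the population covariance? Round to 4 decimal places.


Cov = (1/n)*sum((xi-xbar)(yi-ybar))
n = 5, xbar = 53/5 = 10.6, ybar = 50/5 = 10
sum((xi-xbar)(yi-ybar)) = -25
Cov = -25 / 5 = -5

-5.0000


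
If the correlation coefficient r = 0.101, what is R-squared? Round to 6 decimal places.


R^2 = r^2 = (0.101)^2 = 0.010201

0.010201


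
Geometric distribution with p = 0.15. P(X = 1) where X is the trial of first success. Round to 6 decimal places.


P = (1-p)^(k-1) * p
(1-p)^(k-1) = 0.85^0 = 1
P = 1 * 0.15 = 0.15

0.150000


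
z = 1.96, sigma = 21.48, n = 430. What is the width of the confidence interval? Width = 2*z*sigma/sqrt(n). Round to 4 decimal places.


width = 2*z*sigma/sqrt(n)
2*z*sigma = 2 * 1.96 * 21.48 = 84.2016
sqrt(430) ≈ 20.736441
width = 84.2016 / 20.736441 ≈ 4.060562

4.0606


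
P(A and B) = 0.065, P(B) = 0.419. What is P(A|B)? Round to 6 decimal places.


P(A|B) = P(A and B) / P(B) = 0.065 / 0.419 = 65/419 ≈ 0.15513126

0.155131


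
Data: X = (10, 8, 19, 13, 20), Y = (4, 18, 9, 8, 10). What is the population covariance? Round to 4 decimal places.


Cov = (1/n)*sum((xi-xbar)(yi-ybar))
n = 5, xbar = 70/5 = 14, ybar = 49/5 = 9.8
sum((xi-xbar)(yi-ybar)) = -27
Cov = -27 / 5 = -5.4

-5.4000


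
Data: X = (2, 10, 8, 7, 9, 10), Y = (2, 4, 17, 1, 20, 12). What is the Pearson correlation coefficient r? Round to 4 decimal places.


r = sum((xi-xbar)(yi-ybar)) / sqrt(sum((xi-xbar)^2) * sum((yi-ybar)^2))
n = 6, xbar = 46/6 = 23/3 ≈ 7.666667, ybar = 56/6 = 28/3 ≈ 9.333333
Sxy = sum((xi-xbar)(yi-ybar)) = 173/3 ≈ 57.666667
Sxx = sum((xi-xbar)^2) = 136/3 ≈ 45.333333
Syy = sum((yi-ybar)^2) = 994/3 ≈ 331.333333
sqrt(Sxx*Syy) ≈ 122.557923
r = Sxy / sqrt(Sxx*Syy) = 57.666667 / 122.557923 ≈ 0.470526

0.4705


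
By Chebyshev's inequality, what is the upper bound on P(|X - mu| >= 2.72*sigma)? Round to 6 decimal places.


P <= 1/k^2
k^2 = 2.72^2 = 7.3984
1/k^2 = 1 / 7.3984 = 625/4624 ≈ 0.13516436

0.135164


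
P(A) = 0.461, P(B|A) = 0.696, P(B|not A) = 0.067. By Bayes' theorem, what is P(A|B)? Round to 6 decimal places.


P(A|B) = P(B|A)*P(A) / P(B), P(B) = P(B|A)*P(A) + P(B|not A)*P(not A)
P(B|A)*P(A) = 0.696 * 0.461 = 0.320856
P(B|not A)*P(not A) = 0.067 * 0.539 = 0.036113
P(B) = 0.320856 + 0.036113 = 0.356969
P(A|B) = 0.320856 / 0.356969 ≈ 0.89883435

0.898834


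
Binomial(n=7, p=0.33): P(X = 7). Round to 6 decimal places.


P = C(n,k) * p^k * (1-p)^(n-k)
C(7,7) = 1
p^k = 0.33^7 ≈ 0.0004261844
(1-p)^(n-k) = 0.67^0 = 1
P = 1 * 0.0004261844 * 1 ≈ 0.000426

0.000426


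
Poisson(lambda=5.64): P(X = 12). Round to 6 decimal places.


P = e^(-lam) * lam^k / k!
e^(-5.64) ≈ 0.003552868
lam^k = 5.64^12 ≈ 1035974934.631226
k! = 12! = 479001600
P = 0.003552868 * 1035974934.631226 / 479001600 ≈ 0.007684

0.007684


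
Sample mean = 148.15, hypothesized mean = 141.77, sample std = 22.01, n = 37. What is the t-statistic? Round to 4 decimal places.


t = (xbar - mu0) / (s/sqrt(n))
xbar - mu0 = 148.15 - 141.77 = 6.38
sqrt(37) ≈ 6.08276253
s/sqrt(n) = 22.01 / 6.08276253 ≈ 3.61842171
t = 6.38 / 3.61842171 ≈ 1.763200

1.7632


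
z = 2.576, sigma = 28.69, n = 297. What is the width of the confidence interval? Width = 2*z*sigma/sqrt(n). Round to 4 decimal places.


width = 2*z*sigma/sqrt(n)
2*z*sigma = 2 * 2.576 * 28.69 = 147.81088
sqrt(297) ≈ 17.233688
width = 147.81088 / 17.233688 ≈ 8.576857

8.5769


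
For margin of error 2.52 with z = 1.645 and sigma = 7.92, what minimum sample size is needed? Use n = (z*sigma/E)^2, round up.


z*sigma/E = 1.645 * 7.92 / 2.52 = 5.17
(z*sigma/E)^2 = 26.7289
round up: n = 27

27


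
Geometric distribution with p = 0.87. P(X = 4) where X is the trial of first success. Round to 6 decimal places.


P = (1-p)^(k-1) * p
(1-p)^(k-1) = 0.13^3 = 0.002197
P = 0.002197 * 0.87 = 0.00191139

0.001911


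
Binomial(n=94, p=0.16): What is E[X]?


E[X] = n*p = 94 * 0.16 = 15.04

15.04


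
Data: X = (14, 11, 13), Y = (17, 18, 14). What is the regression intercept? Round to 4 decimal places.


a = ybar - b*xbar, where b = sum((xi-xbar)(yi-ybar)) / sum((xi-xbar)^2)
n = 3, xbar = 38/3 ≈ 12.666667, ybar = 49/3 ≈ 16.333333
Sxy = sum((xi-xbar)(yi-ybar)) = -8/3 ≈ -2.666667
Sxx = sum((xi-xbar)^2) = 14/3 ≈ 4.666667
b = Sxy / Sxx = -4/7 ≈ -0.571429
a = 16.333333 - (-0.571429) * 12.666667 = 165/7 ≈ 23.571429

23.5714


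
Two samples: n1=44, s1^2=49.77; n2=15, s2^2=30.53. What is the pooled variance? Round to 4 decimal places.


sp^2 = ((n1-1)*s1^2 + (n2-1)*s2^2)/(n1+n2-2)
(n1-1)*s1^2 = 43 * 49.77 = 2140.11
(n2-1)*s2^2 = 14 * 30.53 = 427.42
numerator = 2140.11 + 427.42 = 2567.53
n1+n2-2 = 57
sp^2 = 2567.53 / 57 = 256753/5700 ≈ 45.044386

45.0444


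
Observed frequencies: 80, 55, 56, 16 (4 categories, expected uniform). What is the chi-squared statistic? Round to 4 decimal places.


chi2 = sum((O-E)^2/E), E = total/4
total = 207, E = 207/4 = 51.75
(80 - 51.75)^2 / 51.75 = 798.0625 / 51.75 = 12769/828 ≈ 15.421498
(55 - 51.75)^2 / 51.75 = 10.5625 / 51.75 = 169/828 ≈ 0.204106
(56 - 51.75)^2 / 51.75 = 18.0625 / 51.75 = 289/828 ≈ 0.349034
(16 - 51.75)^2 / 51.75 = 1278.0625 / 51.75 = 20449/828 ≈ 24.696860
chi2 = 8419/207 ≈ 40.671498

40.6715


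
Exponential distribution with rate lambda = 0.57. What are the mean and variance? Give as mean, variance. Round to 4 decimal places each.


mean = 1/lam, var = 1/lam^2
mean = 1 / 0.57 = 100/57 ≈ 1.754386
lam^2 = 0.57^2 = 0.3249
var = 1 / 0.3249 = 10000/3249 ≈ 3.077870

1.7544, 3.0779


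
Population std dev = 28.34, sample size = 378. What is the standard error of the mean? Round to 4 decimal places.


SE = sigma / sqrt(n)
sqrt(378) ≈ 19.442222
SE = 28.34 / 19.442222 ≈ 1.457652

1.4577


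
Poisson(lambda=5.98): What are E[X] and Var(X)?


E[X] = Var(X) = lambda = 5.98

5.98, 5.98


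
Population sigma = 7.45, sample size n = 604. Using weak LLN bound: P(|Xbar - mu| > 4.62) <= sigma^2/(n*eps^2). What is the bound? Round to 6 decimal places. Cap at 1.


bound = min(1, sigma^2/(n*eps^2))
sigma^2 = 7.45^2 = 55.5025
n*eps^2 = 604 * 4.62^2 = 604 * 21.3444 = 12892.0176
sigma^2/(n*eps^2) = 55.5025 / 12892.0176 ≈ 0.00430518

0.004305


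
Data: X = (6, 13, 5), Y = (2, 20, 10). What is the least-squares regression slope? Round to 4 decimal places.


b = sum((xi-xbar)(yi-ybar)) / sum((xi-xbar)^2)
n = 3, xbar = 24/3 = 8, ybar = 32/3 ≈ 10.666667
Sxy = sum((xi-xbar)(yi-ybar)) = 66
Sxx = sum((xi-xbar)^2) = 38
b = Sxy / Sxx = 33/19 ≈ 1.736842

1.7368


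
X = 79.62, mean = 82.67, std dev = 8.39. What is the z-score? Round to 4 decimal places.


z = (X - mu) / sigma
X - mu = 79.62 - 82.67 = -3.05
z = -3.05 / 8.39 = -305/839 ≈ -0.363528

-0.3635


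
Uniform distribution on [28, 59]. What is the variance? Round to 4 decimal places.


Var = (b-a)^2 / 12
(b-a)^2 = (59 - 28)^2 = 961
Var = 961/12 ≈ 80.083333

80.0833


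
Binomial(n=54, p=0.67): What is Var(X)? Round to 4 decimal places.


Var = n*p*(1-p) = 54 * 0.67 * 0.33 = 11.9394

11.9394


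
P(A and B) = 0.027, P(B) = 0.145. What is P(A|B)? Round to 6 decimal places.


P(A|B) = P(A and B) / P(B) = 0.027 / 0.145 = 27/145 ≈ 0.18620690

0.186207


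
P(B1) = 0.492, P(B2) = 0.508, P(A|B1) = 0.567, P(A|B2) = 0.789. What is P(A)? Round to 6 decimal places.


P(A) = P(A|B1)*P(B1) + P(A|B2)*P(B2)
P(A|B1)*P(B1) = 0.567 * 0.492 = 0.278964
P(A|B2)*P(B2) = 0.789 * 0.508 = 0.400812
P(A) = 0.278964 + 0.400812 = 0.679776

0.679776


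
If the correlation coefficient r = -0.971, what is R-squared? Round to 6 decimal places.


R^2 = r^2 = (-0.971)^2 = 0.942841

0.942841


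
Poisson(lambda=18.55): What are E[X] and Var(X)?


E[X] = Var(X) = lambda = 18.55

18.55, 18.55


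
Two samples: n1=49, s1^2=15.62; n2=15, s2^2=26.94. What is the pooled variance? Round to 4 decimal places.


sp^2 = ((n1-1)*s1^2 + (n2-1)*s2^2)/(n1+n2-2)
(n1-1)*s1^2 = 48 * 15.62 = 749.76
(n2-1)*s2^2 = 14 * 26.94 = 377.16
numerator = 749.76 + 377.16 = 1126.92
n1+n2-2 = 62
sp^2 = 1126.92 / 62 = 28173/1550 ≈ 18.176129

18.1761


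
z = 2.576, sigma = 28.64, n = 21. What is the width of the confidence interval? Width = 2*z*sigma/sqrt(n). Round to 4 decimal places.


width = 2*z*sigma/sqrt(n)
2*z*sigma = 2 * 2.576 * 28.64 = 147.55328
sqrt(21) ≈ 4.582576
width = 147.55328 / 4.582576 ≈ 32.198765

32.1988


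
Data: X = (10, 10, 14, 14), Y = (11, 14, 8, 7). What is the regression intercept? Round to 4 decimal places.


a = ybar - b*xbar, where b = sum((xi-xbar)(yi-ybar)) / sum((xi-xbar)^2)
n = 4, xbar = 48/4 = 12, ybar = 40/4 = 10
Sxy = sum((xi-xbar)(yi-ybar)) = -20
Sxx = sum((xi-xbar)^2) = 16
b = Sxy / Sxx = -1.25
a = 10 - (-1.25) * 12 = 25

25.0000


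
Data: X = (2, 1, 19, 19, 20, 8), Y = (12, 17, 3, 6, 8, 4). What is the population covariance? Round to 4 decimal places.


Cov = (1/n)*sum((xi-xbar)(yi-ybar))
n = 6, xbar = 69/6 = 11.5, ybar = 50/6 = 25/3 ≈ 8.333333
sum((xi-xbar)(yi-ybar)) = -171
Cov = -171 / 6 = -28.5

-28.5000


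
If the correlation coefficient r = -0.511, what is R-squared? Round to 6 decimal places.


R^2 = r^2 = (-0.511)^2 = 0.261121

0.261121


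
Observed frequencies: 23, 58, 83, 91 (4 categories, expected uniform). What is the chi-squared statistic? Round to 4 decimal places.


chi2 = sum((O-E)^2/E), E = total/4
total = 255, E = 255/4 = 63.75
(23 - 63.75)^2 / 63.75 = 1660.5625 / 63.75 = 26569/1020 ≈ 26.048039
(58 - 63.75)^2 / 63.75 = 33.0625 / 63.75 = 529/1020 ≈ 0.518627
(83 - 63.75)^2 / 63.75 = 370.5625 / 63.75 = 5929/1020 ≈ 5.812745
(91 - 63.75)^2 / 63.75 = 742.5625 / 63.75 = 11881/1020 ≈ 11.648039
chi2 = 11227/255 ≈ 44.027451

44.0275


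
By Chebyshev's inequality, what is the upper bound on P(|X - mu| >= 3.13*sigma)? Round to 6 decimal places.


P <= 1/k^2
k^2 = 3.13^2 = 9.7969
1/k^2 = 1 / 9.7969 ≈ 0.10207310

0.102073


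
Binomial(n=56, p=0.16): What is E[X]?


E[X] = n*p = 56 * 0.16 = 8.96

8.96


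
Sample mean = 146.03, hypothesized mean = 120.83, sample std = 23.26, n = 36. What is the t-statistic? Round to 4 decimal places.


t = (xbar - mu0) / (s/sqrt(n))
xbar - mu0 = 146.03 - 120.83 = 25.2
sqrt(36) = 6
s/sqrt(n) = 23.26 / 6 = 1163/300 ≈ 3.87666667
t = 25.2 / 3.87666667 = 7560/1163 ≈ 6.500430

6.5004


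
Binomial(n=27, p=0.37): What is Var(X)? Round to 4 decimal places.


Var = n*p*(1-p) = 27 * 0.37 * 0.63 = 6.2937

6.2937


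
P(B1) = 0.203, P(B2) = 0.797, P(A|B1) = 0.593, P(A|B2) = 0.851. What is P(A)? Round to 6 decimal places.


P(A) = P(A|B1)*P(B1) + P(A|B2)*P(B2)
P(A|B1)*P(B1) = 0.593 * 0.203 = 0.120379
P(A|B2)*P(B2) = 0.851 * 0.797 = 0.678247
P(A) = 0.120379 + 0.678247 = 0.798626

0.798626


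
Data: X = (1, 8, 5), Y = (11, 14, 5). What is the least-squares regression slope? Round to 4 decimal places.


b = sum((xi-xbar)(yi-ybar)) / sum((xi-xbar)^2)
n = 3, xbar = 14/3 ≈ 4.666667, ybar = 30/3 = 10
Sxy = sum((xi-xbar)(yi-ybar)) = 8
Sxx = sum((xi-xbar)^2) = 74/3 ≈ 24.666667
b = Sxy / Sxx = 12/37 ≈ 0.324324

0.3243


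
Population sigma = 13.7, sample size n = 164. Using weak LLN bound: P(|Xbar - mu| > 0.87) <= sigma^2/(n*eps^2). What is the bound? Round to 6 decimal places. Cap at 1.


bound = min(1, sigma^2/(n*eps^2))
sigma^2 = 13.7^2 = 187.69
n*eps^2 = 164 * 0.87^2 = 164 * 0.7569 = 124.1316
sigma^2/(n*eps^2) = 187.69 / 124.1316 ≈ 1.51202434
this exceeds 1, so the bound is capped at 1

1.000000


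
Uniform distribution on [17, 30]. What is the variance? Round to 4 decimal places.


Var = (b-a)^2 / 12
(b-a)^2 = (30 - 17)^2 = 169
Var = 169/12 ≈ 14.083333

14.0833


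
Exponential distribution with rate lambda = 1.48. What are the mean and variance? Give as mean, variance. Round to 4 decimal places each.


mean = 1/lam, var = 1/lam^2
mean = 1 / 1.48 = 25/37 ≈ 0.675676
lam^2 = 1.48^2 = 2.1904
var = 1 / 2.1904 = 625/1369 ≈ 0.456538

0.6757, 0.4565


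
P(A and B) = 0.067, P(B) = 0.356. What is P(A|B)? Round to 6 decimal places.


P(A|B) = P(A and B) / P(B) = 0.067 / 0.356 = 67/356 ≈ 0.18820225

0.188202


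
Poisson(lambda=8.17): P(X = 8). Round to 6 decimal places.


P = e^(-lam) * lam^k / k!
e^(-8.17) ≈ 0.0002830180
lam^k = 8.17^8 ≈ 19850728.625047
k! = 8! = 40320
P = 0.0002830180 * 19850728.625047 / 40320 ≈ 0.139338

0.139338


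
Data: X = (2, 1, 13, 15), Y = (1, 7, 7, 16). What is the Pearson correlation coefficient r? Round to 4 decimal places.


r = sum((xi-xbar)(yi-ybar)) / sqrt(sum((xi-xbar)^2) * sum((yi-ybar)^2))
n = 4, xbar = 31/4 = 7.75, ybar = 31/4 = 7.75
Sxy = sum((xi-xbar)(yi-ybar)) = 99.75
Sxx = sum((xi-xbar)^2) = 158.75
Syy = sum((yi-ybar)^2) = 114.75
sqrt(Sxx*Syy) ≈ 134.968746
r = Sxy / sqrt(Sxx*Syy) = 99.75 / 134.968746 ≈ 0.739060

0.7391


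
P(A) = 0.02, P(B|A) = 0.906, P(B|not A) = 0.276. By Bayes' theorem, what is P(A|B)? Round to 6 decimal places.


P(A|B) = P(B|A)*P(A) / P(B), P(B) = P(B|A)*P(A) + P(B|not A)*P(not A)
P(B|A)*P(A) = 0.906 * 0.02 = 0.01812
P(B|not A)*P(not A) = 0.276 * 0.98 = 0.27048
P(B) = 0.01812 + 0.27048 = 0.2886
P(A|B) = 0.01812 / 0.2886 = 151/2405 ≈ 0.06278586

0.062786


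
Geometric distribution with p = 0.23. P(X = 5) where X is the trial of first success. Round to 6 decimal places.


P = (1-p)^(k-1) * p
(1-p)^(k-1) = 0.77^4 ≈ 0.3515304
P = 0.3515304 * 0.23 ≈ 0.08085199

0.080852


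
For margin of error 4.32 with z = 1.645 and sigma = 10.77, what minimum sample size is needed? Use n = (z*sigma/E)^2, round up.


z*sigma/E = 1.645 * 10.77 / 4.32 ≈ 4.101076
(z*sigma/E)^2 ≈ 16.818828
round up: n = 17

17


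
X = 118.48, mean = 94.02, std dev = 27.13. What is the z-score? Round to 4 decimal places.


z = (X - mu) / sigma
X - mu = 118.48 - 94.02 = 24.46
z = 24.46 / 27.13 = 2446/2713 ≈ 0.901585

0.9016


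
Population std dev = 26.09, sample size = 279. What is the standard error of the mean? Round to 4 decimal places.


SE = sigma / sqrt(n)
sqrt(279) ≈ 16.703293
SE = 26.09 / 16.703293 ≈ 1.561967

1.5620


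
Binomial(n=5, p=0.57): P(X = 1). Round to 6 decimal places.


P = C(n,k) * p^k * (1-p)^(n-k)
C(5,1) = 5
p^k = 0.57^1 = 0.57
(1-p)^(n-k) = 0.43^4 = 0.03418801
P = 5 * 0.57 * 0.03418801 ≈ 0.097436

0.097436


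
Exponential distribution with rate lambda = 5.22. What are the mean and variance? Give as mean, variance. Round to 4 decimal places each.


mean = 1/lam, var = 1/lam^2
mean = 1 / 5.22 = 50/261 ≈ 0.191571
lam^2 = 5.22^2 = 27.2484
var = 1 / 27.2484 ≈ 0.036699

0.1916, 0.0367


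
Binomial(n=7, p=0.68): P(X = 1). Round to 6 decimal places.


P = C(n,k) * p^k * (1-p)^(n-k)
C(7,1) = 7
p^k = 0.68^1 = 0.68
(1-p)^(n-k) = 0.32^6 ≈ 0.001073742
P = 7 * 0.68 * 0.001073742 ≈ 0.005111

0.005111


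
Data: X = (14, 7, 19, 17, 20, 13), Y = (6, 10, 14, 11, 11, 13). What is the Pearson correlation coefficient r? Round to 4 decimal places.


r = sum((xi-xbar)(yi-ybar)) / sqrt(sum((xi-xbar)^2) * sum((yi-ybar)^2))
n = 6, xbar = 90/6 = 15, ybar = 65/6 ≈ 10.833333
Sxy = sum((xi-xbar)(yi-ybar)) = 21
Sxx = sum((xi-xbar)^2) = 114
Syy = sum((yi-ybar)^2) = 233/6 ≈ 38.833333
sqrt(Sxx*Syy) ≈ 66.535705
r = Sxy / sqrt(Sxx*Syy) = 21 / 66.535705 ≈ 0.315620

0.3156


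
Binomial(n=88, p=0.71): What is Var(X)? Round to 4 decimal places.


Var = n*p*(1-p) = 88 * 0.71 * 0.29 = 18.1192

18.1192


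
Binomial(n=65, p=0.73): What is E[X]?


E[X] = n*p = 65 * 0.73 = 47.45

47.45


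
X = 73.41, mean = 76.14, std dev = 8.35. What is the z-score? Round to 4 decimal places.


z = (X - mu) / sigma
X - mu = 73.41 - 76.14 = -2.73
z = -2.73 / 8.35 = -273/835 ≈ -0.326946

-0.3269


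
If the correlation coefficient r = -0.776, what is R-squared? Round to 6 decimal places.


R^2 = r^2 = (-0.776)^2 = 0.602176

0.602176


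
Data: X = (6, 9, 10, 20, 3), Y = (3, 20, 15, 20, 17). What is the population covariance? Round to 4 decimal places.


Cov = (1/n)*sum((xi-xbar)(yi-ybar))
n = 5, xbar = 48/5 = 9.6, ybar = 75/5 = 15
sum((xi-xbar)(yi-ybar)) = 79
Cov = 79 / 5 = 15.8

15.8000


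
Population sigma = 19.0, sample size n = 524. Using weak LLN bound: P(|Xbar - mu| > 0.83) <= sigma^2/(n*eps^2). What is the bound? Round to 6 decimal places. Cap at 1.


bound = min(1, sigma^2/(n*eps^2))
sigma^2 = 19.0^2 = 361
n*eps^2 = 524 * 0.83^2 = 524 * 0.6889 = 360.9836
sigma^2/(n*eps^2) = 361 / 360.9836 ≈ 1.00004543
this exceeds 1, so the bound is capped at 1

1.000000


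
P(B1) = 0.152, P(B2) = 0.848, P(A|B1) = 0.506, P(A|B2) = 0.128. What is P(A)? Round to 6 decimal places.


P(A) = P(A|B1)*P(B1) + P(A|B2)*P(B2)
P(A|B1)*P(B1) = 0.506 * 0.152 = 0.076912
P(A|B2)*P(B2) = 0.128 * 0.848 = 0.108544
P(A) = 0.076912 + 0.108544 = 0.185456

0.185456


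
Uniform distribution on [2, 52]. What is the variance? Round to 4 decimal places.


Var = (b-a)^2 / 12
(b-a)^2 = (52 - 2)^2 = 2500
Var = 2500/12 ≈ 208.333333

208.3333


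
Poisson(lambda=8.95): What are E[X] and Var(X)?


E[X] = Var(X) = lambda = 8.95

8.95, 8.95


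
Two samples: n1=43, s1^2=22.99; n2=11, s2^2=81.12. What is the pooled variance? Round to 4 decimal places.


sp^2 = ((n1-1)*s1^2 + (n2-1)*s2^2)/(n1+n2-2)
(n1-1)*s1^2 = 42 * 22.99 = 965.58
(n2-1)*s2^2 = 10 * 81.12 = 811.2
numerator = 965.58 + 811.2 = 1776.78
n1+n2-2 = 52
sp^2 = 1776.78 / 52 = 88839/2600 ≈ 34.168846

34.1688


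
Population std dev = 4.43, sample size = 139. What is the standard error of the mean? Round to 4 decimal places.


SE = sigma / sqrt(n)
sqrt(139) ≈ 11.789826
SE = 4.43 / 11.789826 ≈ 0.375748

0.3757


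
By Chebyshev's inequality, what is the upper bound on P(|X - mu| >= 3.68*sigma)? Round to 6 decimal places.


P <= 1/k^2
k^2 = 3.68^2 = 13.5424
1/k^2 = 1 / 13.5424 = 625/8464 ≈ 0.07384216

0.073842


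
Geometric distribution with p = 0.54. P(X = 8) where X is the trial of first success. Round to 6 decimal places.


P = (1-p)^(k-1) * p
(1-p)^(k-1) = 0.46^7 ≈ 0.004358177
P = 0.004358177 * 0.54 ≈ 0.002353415

0.002353


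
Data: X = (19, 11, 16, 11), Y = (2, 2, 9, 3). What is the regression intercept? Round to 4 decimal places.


a = ybar - b*xbar, where b = sum((xi-xbar)(yi-ybar)) / sum((xi-xbar)^2)
n = 4, xbar = 57/4 = 14.25, ybar = 16/4 = 4
Sxy = sum((xi-xbar)(yi-ybar)) = 9
Sxx = sum((xi-xbar)^2) = 46.75
b = Sxy / Sxx = 36/187 ≈ 0.192513
a = 4 - 0.192513 * 14.25 = 235/187 ≈ 1.256684

1.2567


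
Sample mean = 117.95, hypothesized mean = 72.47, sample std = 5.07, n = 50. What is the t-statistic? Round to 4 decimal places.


t = (xbar - mu0) / (s/sqrt(n))
xbar - mu0 = 117.95 - 72.47 = 45.48
sqrt(50) ≈ 7.07106781
s/sqrt(n) = 5.07 / 7.07106781 ≈ 0.71700628
t = 45.48 / 0.71700628 ≈ 63.430407

63.4304


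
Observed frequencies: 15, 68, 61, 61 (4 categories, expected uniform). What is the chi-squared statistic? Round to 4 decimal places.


chi2 = sum((O-E)^2/E), E = total/4
total = 205, E = 205/4 = 51.25
(15 - 51.25)^2 / 51.25 = 1314.0625 / 51.25 = 4205/164 ≈ 25.640244
(68 - 51.25)^2 / 51.25 = 280.5625 / 51.25 = 4489/820 ≈ 5.474390
(61 - 51.25)^2 / 51.25 = 95.0625 / 51.25 = 1521/820 ≈ 1.854878
(61 - 51.25)^2 / 51.25 = 95.0625 / 51.25 = 1521/820 ≈ 1.854878
chi2 = 7139/205 ≈ 34.824390

34.8244


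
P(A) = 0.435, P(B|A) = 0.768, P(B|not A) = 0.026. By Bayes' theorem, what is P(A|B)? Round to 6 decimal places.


P(A|B) = P(B|A)*P(A) / P(B), P(B) = P(B|A)*P(A) + P(B|not A)*P(not A)
P(B|A)*P(A) = 0.768 * 0.435 = 0.33408
P(B|not A)*P(not A) = 0.026 * 0.565 = 0.01469
P(B) = 0.33408 + 0.01469 = 0.34877
P(A|B) = 0.33408 / 0.34877 ≈ 0.95788055

0.957881


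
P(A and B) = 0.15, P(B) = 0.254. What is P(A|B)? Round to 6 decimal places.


P(A|B) = P(A and B) / P(B) = 0.15 / 0.254 = 75/127 ≈ 0.59055118

0.590551


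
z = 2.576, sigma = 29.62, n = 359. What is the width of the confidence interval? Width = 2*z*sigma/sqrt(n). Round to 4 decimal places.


width = 2*z*sigma/sqrt(n)
2*z*sigma = 2 * 2.576 * 29.62 = 152.60224
sqrt(359) ≈ 18.947295
width = 152.60224 / 18.947295 ≈ 8.054038

8.0540


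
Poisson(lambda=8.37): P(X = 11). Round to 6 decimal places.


P = e^(-lam) * lam^k / k!
e^(-8.37) ≈ 0.0002317156
lam^k = 8.37^11 ≈ 14124726197.104116
k! = 11! = 39916800
P = 0.0002317156 * 14124726197.104116 / 39916800 ≈ 0.081994

0.081994


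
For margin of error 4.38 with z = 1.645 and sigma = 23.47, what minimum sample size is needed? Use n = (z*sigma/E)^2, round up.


z*sigma/E = 1.645 * 23.47 / 4.38 ≈ 8.814646
(z*sigma/E)^2 ≈ 77.697986
round up: n = 78

78


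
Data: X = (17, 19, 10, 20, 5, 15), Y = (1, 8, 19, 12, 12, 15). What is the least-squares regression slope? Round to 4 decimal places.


b = sum((xi-xbar)(yi-ybar)) / sum((xi-xbar)^2)
n = 6, xbar = 86/6 = 43/3 ≈ 14.333333, ybar = 67/6 ≈ 11.166667
Sxy = sum((xi-xbar)(yi-ybar)) = -229/3 ≈ -76.333333
Sxx = sum((xi-xbar)^2) = 502/3 ≈ 167.333333
b = Sxy / Sxx = -229/502 ≈ -0.456175

-0.4562
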